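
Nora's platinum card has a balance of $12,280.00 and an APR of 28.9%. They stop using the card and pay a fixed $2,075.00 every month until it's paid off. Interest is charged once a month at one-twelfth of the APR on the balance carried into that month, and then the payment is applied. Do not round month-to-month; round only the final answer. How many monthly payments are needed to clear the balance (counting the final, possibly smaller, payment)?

7 payments

Monthly rate r = 28.9%/12 = 2.40833% = 0.0240833.
Recurrence: B ← B·(1+r) − $2,075.00.
Month 1: interest $295.74; balance after payment $10,500.74.
Month 2: interest $252.89; balance after payment $8,678.64.
Closed form: n = −ln(1 − rB₀/P)/ln(1+r) = −ln(0.85747)/ln(1.02408) ≈ 6.461, so the balance reaches zero during payment 7.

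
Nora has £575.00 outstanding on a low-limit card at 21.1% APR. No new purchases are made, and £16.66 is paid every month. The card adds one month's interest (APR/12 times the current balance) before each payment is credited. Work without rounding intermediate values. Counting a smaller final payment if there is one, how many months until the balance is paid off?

54 payments

Monthly rate r = 21.1%/12 = 1.75833% = 0.0175833.
Recurrence: B ← B·(1+r) − £16.66.
Month 1: interest £10.11; balance after payment £568.45.
Month 2: interest £10.00; balance after payment £561.79.
Closed form: n = −ln(1 − rB₀/P)/ln(1+r) = −ln(0.39313)/ln(1.01758) ≈ 53.562, so the balance reaches zero during payment 54.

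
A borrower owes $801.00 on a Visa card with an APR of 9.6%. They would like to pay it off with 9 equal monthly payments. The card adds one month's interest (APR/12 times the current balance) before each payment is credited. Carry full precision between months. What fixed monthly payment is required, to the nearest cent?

Monthly rate r = 9.6%/12 = 0.8% = 0.008.
Level-payment amortization: P = B₀·r / (1 − (1+r)^(−n)) = 801.00·0.008 / (1 − 1.008^(−9)).
Denominator 1 − (1+r)^(−9) = 0.0692024939.
P = 6.408 / 0.0692024939 ≈ 92.60.

$92.60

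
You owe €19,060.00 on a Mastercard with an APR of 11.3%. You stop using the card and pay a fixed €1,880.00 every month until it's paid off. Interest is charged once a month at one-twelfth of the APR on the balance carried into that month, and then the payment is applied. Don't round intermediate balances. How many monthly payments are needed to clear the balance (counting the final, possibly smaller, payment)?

11 months

Monthly rate r = 11.3%/12 = 0.941667% = 0.00941667.
Recurrence: B ← B·(1+r) − €1,880.00.
Month 1: interest €179.48; balance after payment €17,359.48.
Month 2: interest €163.47; balance after payment €15,642.95.
Closed form: n = −ln(1 − rB₀/P)/ln(1+r) = −ln(0.90453)/ln(1.00942) ≈ 10.706, so the balance reaches zero during payment 11.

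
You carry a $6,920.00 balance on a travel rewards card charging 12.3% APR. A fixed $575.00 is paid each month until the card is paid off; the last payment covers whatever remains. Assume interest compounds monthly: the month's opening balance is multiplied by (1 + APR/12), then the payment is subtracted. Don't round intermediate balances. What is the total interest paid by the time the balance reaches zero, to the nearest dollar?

$504

Monthly rate r = 12.3%/12 = 1.025% = 0.01025.
Payoff takes n = ⌈−ln(1 − rB₀/P)/ln(1+r)⌉ = ⌈12.910⌉ = 13 payments; the last is $523.54.
Total paid = 12·$575.00 + $523.54 = $7,423.54.
Total interest = total paid − principal = $7,423.54 − $6,920.00 = $503.54.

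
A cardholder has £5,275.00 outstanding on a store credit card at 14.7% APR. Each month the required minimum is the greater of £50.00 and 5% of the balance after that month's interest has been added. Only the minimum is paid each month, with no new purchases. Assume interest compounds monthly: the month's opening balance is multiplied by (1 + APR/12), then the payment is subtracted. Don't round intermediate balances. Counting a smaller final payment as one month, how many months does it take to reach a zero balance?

66 months

Monthly rate r = 14.7%/12 = 1.225% = 0.01225.
While 5% of the post-interest balance exceeds £50.00, each month B ← (B·(1+r))·(1 − 0.05), i.e. B shrinks by the factor (1+r)·0.95 = 0.96164.
This holds for months 1–43. Entering month 44 the balance is £981.10; 5% of the post-interest balance is now below £50.00, so the flat £50.00 minimum applies from here.
From month 44 a fixed £50.00 at rate r clears £981.10 in 23 more payments. Total: 43 + 23 = 66 months.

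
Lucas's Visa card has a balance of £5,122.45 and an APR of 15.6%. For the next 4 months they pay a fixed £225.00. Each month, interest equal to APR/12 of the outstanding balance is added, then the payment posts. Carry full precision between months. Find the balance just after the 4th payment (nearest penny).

Monthly rate r = 15.6%/12 = 1.3% = 0.013.
Each month: B ← B·(1+r) − £225.00.
Month 1: interest £66.59; balance after payment £4,964.04.
Month 2: interest £64.53; balance after payment £4,803.57.
Month 3: interest £62.45; balance after payment £4,641.02.
Month 4: interest £60.33; balance after payment £4,476.35.

£4,476.35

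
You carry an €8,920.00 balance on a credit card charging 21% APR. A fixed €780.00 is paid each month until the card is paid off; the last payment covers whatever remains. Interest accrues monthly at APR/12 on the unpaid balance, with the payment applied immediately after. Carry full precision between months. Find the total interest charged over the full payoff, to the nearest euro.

Monthly rate r = 21%/12 = 1.75% = 0.0175.
Payoff takes n = ⌈−ln(1 − rB₀/P)/ln(1+r)⌉ = ⌈12.872⌉ = 13 payments; the last is €680.56.
Total paid = 12·€780.00 + €680.56 = €10,040.56.
Total interest = total paid − principal = €10,040.56 − €8,920.00 = €1,120.56.

€1,121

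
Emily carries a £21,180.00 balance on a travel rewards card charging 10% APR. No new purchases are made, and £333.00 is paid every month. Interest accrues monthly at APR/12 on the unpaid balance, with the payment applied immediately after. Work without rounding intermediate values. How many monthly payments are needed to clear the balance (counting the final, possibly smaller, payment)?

91 months

Monthly rate r = 10%/12 = 0.833333% = 0.00833333.
Recurrence: B ← B·(1+r) − £333.00.
Month 1: interest £176.50; balance after payment £21,023.50.
Month 2: interest £175.20; balance after payment £20,865.70.
Closed form: n = −ln(1 − rB₀/P)/ln(1+r) = −ln(0.46997)/ln(1.00833) ≈ 90.987, so the balance reaches zero during payment 91.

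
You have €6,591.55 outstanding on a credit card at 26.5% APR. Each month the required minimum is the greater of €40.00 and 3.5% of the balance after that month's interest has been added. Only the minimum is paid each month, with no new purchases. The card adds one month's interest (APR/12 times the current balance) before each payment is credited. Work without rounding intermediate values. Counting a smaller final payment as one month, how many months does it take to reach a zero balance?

Monthly rate r = 26.5%/12 = 2.20833% = 0.0220833.
While 3.5% of the post-interest balance exceeds €40.00, each month B ← (B·(1+r))·(1 − 0.035), i.e. B shrinks by the factor (1+r)·0.965 = 0.98631.
This holds for months 1–129. Entering month 130 the balance is €1,113.64; 3.5% of the post-interest balance is now below €40.00, so the flat €40.00 minimum applies from here.
From month 130 a fixed €40.00 at rate r clears €1,113.64 in 44 more payments. Total: 129 + 44 = 173 months.

173 months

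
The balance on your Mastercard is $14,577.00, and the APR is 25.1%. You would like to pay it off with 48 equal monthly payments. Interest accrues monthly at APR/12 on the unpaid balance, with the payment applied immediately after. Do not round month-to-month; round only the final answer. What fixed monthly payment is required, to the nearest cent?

Monthly rate r = 25.1%/12 = 2.09167% = 0.0209167.
Level-payment amortization: P = B₀·r / (1 − (1+r)^(−n)) = 14577.00·0.0209167 / (1 − 1.02092^(−48)).
Denominator 1 − (1+r)^(−48) = 0.629774868.
P = 304.902 / 0.629774868 ≈ 484.14.

$484.14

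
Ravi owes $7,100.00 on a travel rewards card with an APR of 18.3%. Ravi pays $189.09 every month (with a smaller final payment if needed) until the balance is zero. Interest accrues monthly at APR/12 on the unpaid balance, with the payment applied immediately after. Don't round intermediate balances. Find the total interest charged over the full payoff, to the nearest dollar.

Monthly rate r = 18.3%/12 = 1.525% = 0.01525.
Payoff takes n = ⌈−ln(1 − rB₀/P)/ln(1+r)⌉ = ⌈56.166⌉ = 57 payments; the last is $31.52.
Total paid = 56·$189.09 + $31.52 = $10,620.56.
Total interest = total paid − principal = $10,620.56 − $7,100.00 = $3,520.56.

$3,521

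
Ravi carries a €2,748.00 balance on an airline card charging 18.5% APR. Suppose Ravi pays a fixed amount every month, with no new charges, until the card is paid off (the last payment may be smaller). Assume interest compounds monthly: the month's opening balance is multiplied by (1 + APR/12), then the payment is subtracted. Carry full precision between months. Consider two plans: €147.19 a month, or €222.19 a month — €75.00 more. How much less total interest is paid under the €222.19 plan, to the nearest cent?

Monthly rate r = 18.5%/12 = 1.54167% = 0.0154167.
At €147.19/mo: n = ⌈−ln(1 − rB₀/P)/ln(1+r)⌉ = 23 payments (last €27.62); total interest = total paid − €2,748.00 = €517.80.
At €222.19/mo: 14 payments (last €184.12); total interest €324.59.
Interest saved = €517.80 − €324.59 = €193.21.

€193.21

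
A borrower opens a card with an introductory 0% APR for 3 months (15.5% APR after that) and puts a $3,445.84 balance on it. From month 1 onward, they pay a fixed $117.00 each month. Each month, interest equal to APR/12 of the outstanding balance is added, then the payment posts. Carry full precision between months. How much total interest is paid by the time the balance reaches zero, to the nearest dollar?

$716

Promo months 1–3 at r₀ = 0%/12 = 0; months 4+ at r₁ = 15.5%/12 = 0.0129167.
After month 3 (no interest yet): B = $3,445.84 − 3·$117.00 = $3,094.84.
Then at r₁ with $117.00/mo: n₂ = −ln(1 − r₁·B/P)/ln(1+r₁) ≈ 32.57 → 33 more payments.
Total paid = 35·$117.00 + $67.26 = $4,162.26; interest = $4,162.26 − $3,445.84 = $716.42.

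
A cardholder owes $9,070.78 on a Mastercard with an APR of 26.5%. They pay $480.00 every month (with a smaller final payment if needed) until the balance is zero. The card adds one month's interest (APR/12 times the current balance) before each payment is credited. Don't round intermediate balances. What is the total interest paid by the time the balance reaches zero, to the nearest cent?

$2,799.28

Monthly rate r = 26.5%/12 = 2.20833% = 0.0220833.
Payoff takes n = ⌈−ln(1 − rB₀/P)/ln(1+r)⌉ = ⌈24.727⌉ = 25 payments; the last is $350.06.
Total paid = 24·$480.00 + $350.06 = $11,870.06.
Total interest = total paid − principal = $11,870.06 − $9,070.78 = $2,799.28.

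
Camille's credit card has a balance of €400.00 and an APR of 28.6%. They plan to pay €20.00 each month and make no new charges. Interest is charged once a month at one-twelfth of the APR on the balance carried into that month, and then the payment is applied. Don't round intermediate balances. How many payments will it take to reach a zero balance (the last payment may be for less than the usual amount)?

28 payments

Monthly rate r = 28.6%/12 = 2.38333% = 0.0238333.
Recurrence: B ← B·(1+r) − €20.00.
Month 1: interest €9.53; balance after payment €389.53.
Month 2: interest €9.28; balance after payment €378.82.
Closed form: n = −ln(1 − rB₀/P)/ln(1+r) = −ln(0.52333)/ln(1.02383) ≈ 27.492, so the balance reaches zero during payment 28.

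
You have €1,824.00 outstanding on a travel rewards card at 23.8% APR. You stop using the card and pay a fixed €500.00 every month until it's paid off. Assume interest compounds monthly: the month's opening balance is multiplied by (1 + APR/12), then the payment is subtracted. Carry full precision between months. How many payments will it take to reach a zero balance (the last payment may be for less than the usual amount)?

4 months

Monthly rate r = 23.8%/12 = 1.98333% = 0.0198333.
Recurrence: B ← B·(1+r) − €500.00.
Month 1: interest €36.18; balance after payment €1,360.18.
Month 2: interest €26.98; balance after payment €887.15.
Month 3: interest €17.60; balance after payment €404.75.
Month 4: interest €8.03; balance after payment €0.00.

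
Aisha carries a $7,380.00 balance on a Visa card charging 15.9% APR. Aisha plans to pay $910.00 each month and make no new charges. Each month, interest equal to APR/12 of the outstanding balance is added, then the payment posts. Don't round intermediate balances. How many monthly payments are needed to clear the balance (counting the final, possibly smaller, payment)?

9 payments

Monthly rate r = 15.9%/12 = 1.325% = 0.01325.
Recurrence: B ← B·(1+r) − $910.00.
Month 1: interest $97.78; balance after payment $6,567.78.
Month 2: interest $87.02; balance after payment $5,744.81.
Closed form: n = −ln(1 − rB₀/P)/ln(1+r) = −ln(0.89254)/ln(1.01325) ≈ 8.636, so the balance reaches zero during payment 9.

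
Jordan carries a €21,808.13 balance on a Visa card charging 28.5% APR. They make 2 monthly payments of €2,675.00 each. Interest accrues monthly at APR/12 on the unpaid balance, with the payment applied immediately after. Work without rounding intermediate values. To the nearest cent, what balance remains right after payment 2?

€17,442.79

Monthly rate r = 28.5%/12 = 2.375% = 0.02375.
Each month: B ← B·(1+r) − €2,675.00.
Month 1: interest €517.94; balance after payment €19,651.07.
Month 2: interest €466.71; balance after payment €17,442.79.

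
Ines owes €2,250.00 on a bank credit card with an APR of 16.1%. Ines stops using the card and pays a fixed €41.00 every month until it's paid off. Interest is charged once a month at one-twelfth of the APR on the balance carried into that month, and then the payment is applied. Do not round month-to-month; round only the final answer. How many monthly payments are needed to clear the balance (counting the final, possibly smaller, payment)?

Monthly rate r = 16.1%/12 = 1.34167% = 0.0134167.
Recurrence: B ← B·(1+r) − €41.00.
Month 1: interest €30.19; balance after payment €2,239.19.
Month 2: interest €30.04; balance after payment €2,228.23.
Closed form: n = −ln(1 − rB₀/P)/ln(1+r) = −ln(0.26372)/ln(1.01342) ≈ 100.009, so the balance reaches zero during payment 101.

101 months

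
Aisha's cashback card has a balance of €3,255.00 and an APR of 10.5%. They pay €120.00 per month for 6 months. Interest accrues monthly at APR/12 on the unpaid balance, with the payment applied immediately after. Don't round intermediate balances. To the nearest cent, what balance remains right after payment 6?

Monthly rate r = 10.5%/12 = 0.875% = 0.00875.
Each month: B ← B·(1+r) − €120.00.
Month 1: interest €28.48; balance after payment €3,163.48.
Month 2: interest €27.68; balance after payment €3,071.16.
Month 3: interest €26.87; balance after payment €2,978.03.
Month 4: interest €26.06; balance after payment €2,884.09.
Month 5: interest €25.24; balance after payment €2,789.33.
Month 6: interest €24.41; balance after payment €2,693.73.

€2,693.73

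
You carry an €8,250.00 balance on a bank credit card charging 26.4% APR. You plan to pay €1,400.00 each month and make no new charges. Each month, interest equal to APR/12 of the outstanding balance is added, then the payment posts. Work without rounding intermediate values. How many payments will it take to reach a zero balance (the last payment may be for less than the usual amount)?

Monthly rate r = 26.4%/12 = 2.2% = 0.022.
Recurrence: B ← B·(1+r) − €1,400.00.
Month 1: interest €181.50; balance after payment €7,031.50.
Month 2: interest €154.69; balance after payment €5,786.19.
Closed form: n = −ln(1 − rB₀/P)/ln(1+r) = −ln(0.87036)/ln(1.022) ≈ 6.381, so the balance reaches zero during payment 7.

7 months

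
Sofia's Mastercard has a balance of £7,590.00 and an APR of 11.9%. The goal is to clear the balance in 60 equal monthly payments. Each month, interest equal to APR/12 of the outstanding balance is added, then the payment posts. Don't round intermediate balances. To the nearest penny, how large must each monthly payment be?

Monthly rate r = 11.9%/12 = 0.991667% = 0.00991667.
Level-payment amortization: P = B₀·r / (1 − (1+r)^(−n)) = 7590.00·0.00991667 / (1 − 1.00992^(−60)).
Denominator 1 − (1+r)^(−60) = 0.446818517.
P = 75.2675 / 0.446818517 ≈ 168.45.

£168.45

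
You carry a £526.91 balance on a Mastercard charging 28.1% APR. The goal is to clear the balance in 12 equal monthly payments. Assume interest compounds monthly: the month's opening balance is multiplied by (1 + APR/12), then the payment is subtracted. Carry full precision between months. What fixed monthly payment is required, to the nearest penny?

Monthly rate r = 28.1%/12 = 2.34167% = 0.0234167.
Level-payment amortization: P = B₀·r / (1 − (1+r)^(−n)) = 526.91·0.0234167 / (1 − 1.02342^(−12)).
Denominator 1 − (1+r)^(−12) = 0.242521734.
P = 12.3385 / 0.242521734 ≈ 50.88.

£50.88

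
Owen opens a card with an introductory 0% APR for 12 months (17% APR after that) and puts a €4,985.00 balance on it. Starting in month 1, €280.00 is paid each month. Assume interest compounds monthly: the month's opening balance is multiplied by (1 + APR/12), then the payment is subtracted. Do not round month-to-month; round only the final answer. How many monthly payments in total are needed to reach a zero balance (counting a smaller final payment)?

Promo months 1–12 at r₀ = 0%/12 = 0; months 13+ at r₁ = 17%/12 = 0.0141667.
After month 12 (no interest yet): B = €4,985.00 − 12·€280.00 = €1,625.00.
Then at r₁ with €280.00/mo: n₂ = −ln(1 − r₁·B/P)/ln(1+r₁) ≈ 6.10 → 7 more payments.

19 months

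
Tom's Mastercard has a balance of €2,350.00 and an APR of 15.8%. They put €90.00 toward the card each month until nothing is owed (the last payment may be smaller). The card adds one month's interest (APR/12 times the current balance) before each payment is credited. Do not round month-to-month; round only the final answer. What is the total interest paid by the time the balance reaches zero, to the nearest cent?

€548.68

Monthly rate r = 15.8%/12 = 1.31667% = 0.0131667.
Payoff takes n = ⌈−ln(1 − rB₀/P)/ln(1+r)⌉ = ⌈32.206⌉ = 33 payments; the last is €18.68.
Total paid = 32·€90.00 + €18.68 = €2,898.68.
Total interest = total paid − principal = €2,898.68 − €2,350.00 = €548.68.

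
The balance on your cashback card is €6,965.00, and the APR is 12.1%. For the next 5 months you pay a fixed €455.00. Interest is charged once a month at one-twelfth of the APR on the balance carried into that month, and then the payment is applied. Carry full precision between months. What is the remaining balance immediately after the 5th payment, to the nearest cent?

€5,001.96

Monthly rate r = 12.1%/12 = 1.00833% = 0.0100833.
Each month: B ← B·(1+r) − €455.00.
Month 1: interest €70.23; balance after payment €6,580.23.
Month 2: interest €66.35; balance after payment €6,191.58.
Month 3: interest €62.43; balance after payment €5,799.01.
Month 4: interest €58.47; balance after payment €5,402.49.
Month 5: interest €54.48; balance after payment €5,001.96.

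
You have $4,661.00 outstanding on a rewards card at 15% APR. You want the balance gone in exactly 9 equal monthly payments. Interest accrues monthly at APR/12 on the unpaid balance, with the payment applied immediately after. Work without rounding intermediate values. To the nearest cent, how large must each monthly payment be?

Monthly rate r = 15%/12 = 1.25% = 0.0125.
Level-payment amortization: P = B₀·r / (1 − (1+r)^(−n)) = 4661.00·0.0125 / (1 − 1.0125^(−9)).
Denominator 1 − (1+r)^(−9) = 0.105779312.
P = 58.2625 / 0.105779312 ≈ 550.79.

$550.79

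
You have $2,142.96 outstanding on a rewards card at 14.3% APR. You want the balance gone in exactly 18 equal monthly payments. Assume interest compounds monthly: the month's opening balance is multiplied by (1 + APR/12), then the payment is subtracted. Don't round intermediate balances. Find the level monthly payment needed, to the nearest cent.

Monthly rate r = 14.3%/12 = 1.19167% = 0.0119167.
Level-payment amortization: P = B₀·r / (1 − (1+r)^(−n)) = 2142.96·0.0119167 / (1 − 1.01192^(−18)).
Denominator 1 − (1+r)^(−18) = 0.192031334.
P = 25.5369 / 0.192031334 ≈ 132.98.

$132.98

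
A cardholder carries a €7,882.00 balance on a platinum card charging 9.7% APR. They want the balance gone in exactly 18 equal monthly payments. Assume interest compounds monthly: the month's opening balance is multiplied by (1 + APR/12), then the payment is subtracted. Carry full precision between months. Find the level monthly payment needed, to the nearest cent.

€472.28

Monthly rate r = 9.7%/12 = 0.808333% = 0.00808333.
Level-payment amortization: P = B₀·r / (1 − (1+r)^(−n)) = 7882.00·0.00808333 / (1 − 1.00808^(−18)).
Denominator 1 − (1+r)^(−18) = 0.134904252.
P = 63.7128 / 0.134904252 ≈ 472.28.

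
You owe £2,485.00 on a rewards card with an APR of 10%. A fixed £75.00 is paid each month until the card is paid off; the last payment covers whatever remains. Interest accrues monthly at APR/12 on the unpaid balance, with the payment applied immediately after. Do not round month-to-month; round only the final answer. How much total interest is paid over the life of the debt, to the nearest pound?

Monthly rate r = 10%/12 = 0.833333% = 0.00833333.
Payoff takes n = ⌈−ln(1 − rB₀/P)/ln(1+r)⌉ = ⌈38.935⌉ = 39 payments; the last is £70.18.
Total paid = 38·£75.00 + £70.18 = £2,920.18.
Total interest = total paid − principal = £2,920.18 − £2,485.00 = £435.18.

£435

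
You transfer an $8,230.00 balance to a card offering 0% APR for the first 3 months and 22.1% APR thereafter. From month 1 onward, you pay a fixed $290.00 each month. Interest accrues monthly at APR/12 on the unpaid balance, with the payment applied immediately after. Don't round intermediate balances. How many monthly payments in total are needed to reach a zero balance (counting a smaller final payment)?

38 months

Promo months 1–3 at r₀ = 0%/12 = 0; months 4+ at r₁ = 22.1%/12 = 0.0184167.
After month 3 (no interest yet): B = $8,230.00 − 3·$290.00 = $7,360.00.
Then at r₁ with $290.00/mo: n₂ = −ln(1 − r₁·B/P)/ln(1+r₁) ≈ 34.52 → 35 more payments.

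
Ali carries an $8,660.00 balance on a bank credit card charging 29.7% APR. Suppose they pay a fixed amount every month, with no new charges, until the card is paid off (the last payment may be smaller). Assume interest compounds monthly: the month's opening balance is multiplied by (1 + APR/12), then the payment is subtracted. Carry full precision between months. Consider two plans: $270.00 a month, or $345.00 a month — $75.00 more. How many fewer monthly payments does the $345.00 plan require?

Monthly rate r = 29.7%/12 = 2.475% = 0.02475.
At $270.00/mo: n = ⌈−ln(1 − rB₀/P)/ln(1+r)⌉ = 65 payments (last $159.33); total interest = total paid − $8,660.00 = $8,779.33.
At $345.00/mo: 40 payments (last $246.53); total interest $5,041.53.
Payments saved = 65 − 40 = 25.

25 fewer payments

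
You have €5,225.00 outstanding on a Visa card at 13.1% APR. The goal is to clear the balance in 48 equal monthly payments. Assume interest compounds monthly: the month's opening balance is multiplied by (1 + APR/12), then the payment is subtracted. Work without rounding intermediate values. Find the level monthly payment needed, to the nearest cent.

Monthly rate r = 13.1%/12 = 1.09167% = 0.0109167.
Level-payment amortization: P = B₀·r / (1 − (1+r)^(−n)) = 5225.00·0.0109167 / (1 − 1.01092^(−48)).
Denominator 1 − (1+r)^(−48) = 0.406168981.
P = 57.0396 / 0.406168981 ≈ 140.43.

€140.43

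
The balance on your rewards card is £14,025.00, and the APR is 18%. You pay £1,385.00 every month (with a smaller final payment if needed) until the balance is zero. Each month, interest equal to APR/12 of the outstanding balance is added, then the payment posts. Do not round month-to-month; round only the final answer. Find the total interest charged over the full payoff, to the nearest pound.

£1,301

Monthly rate r = 18%/12 = 1.5% = 0.015.
Payoff takes n = ⌈−ln(1 − rB₀/P)/ln(1+r)⌉ = ⌈11.066⌉ = 12 payments; the last is £91.47.
Total paid = 11·£1,385.00 + £91.47 = £15,326.47.
Total interest = total paid − principal = £15,326.47 − £14,025.00 = £1,301.47.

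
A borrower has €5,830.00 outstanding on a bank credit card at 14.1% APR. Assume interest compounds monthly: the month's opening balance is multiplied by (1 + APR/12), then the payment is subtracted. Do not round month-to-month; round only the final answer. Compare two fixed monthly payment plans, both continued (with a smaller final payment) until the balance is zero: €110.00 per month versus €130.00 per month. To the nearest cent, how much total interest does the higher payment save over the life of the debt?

€849.59

Monthly rate r = 14.1%/12 = 1.175% = 0.01175.
At €110.00/mo: n = ⌈−ln(1 − rB₀/P)/ln(1+r)⌉ = 84 payments (last €49.90); total interest = total paid − €5,830.00 = €3,349.90.
At €130.00/mo: 65 payments (last €10.31); total interest €2,500.31.
Interest saved = €3,349.90 − €2,500.31 = €849.59.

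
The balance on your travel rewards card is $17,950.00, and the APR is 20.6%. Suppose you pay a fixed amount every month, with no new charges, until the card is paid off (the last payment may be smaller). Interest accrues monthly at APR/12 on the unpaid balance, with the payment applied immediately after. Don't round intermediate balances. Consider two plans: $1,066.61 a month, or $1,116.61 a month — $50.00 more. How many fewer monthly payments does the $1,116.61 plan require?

2 fewer payments

Monthly rate r = 20.6%/12 = 1.71667% = 0.0171667.
At $1,066.61/mo: n = ⌈−ln(1 − rB₀/P)/ln(1+r)⌉ = 21 payments (last $32.85); total interest = total paid − $17,950.00 = $3,415.05.
At $1,116.61/mo: 19 payments (last $1,084.88); total interest $3,233.86.
Payments saved = 21 − 19 = 2.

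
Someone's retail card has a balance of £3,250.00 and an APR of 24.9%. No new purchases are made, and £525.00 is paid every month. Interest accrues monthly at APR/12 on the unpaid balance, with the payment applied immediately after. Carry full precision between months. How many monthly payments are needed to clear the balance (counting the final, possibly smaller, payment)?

7 months

Monthly rate r = 24.9%/12 = 2.075% = 0.02075.
Recurrence: B ← B·(1+r) − £525.00.
Month 1: interest £67.44; balance after payment £2,792.44.
Month 2: interest £57.94; balance after payment £2,325.38.
Closed form: n = −ln(1 − rB₀/P)/ln(1+r) = −ln(0.87155)/ln(1.02075) ≈ 6.694, so the balance reaches zero during payment 7.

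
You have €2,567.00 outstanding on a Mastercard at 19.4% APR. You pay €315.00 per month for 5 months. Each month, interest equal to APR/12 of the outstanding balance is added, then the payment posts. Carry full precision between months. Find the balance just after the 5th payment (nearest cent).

€1,154.56

Monthly rate r = 19.4%/12 = 1.61667% = 0.0161667.
Each month: B ← B·(1+r) − €315.00.
Month 1: interest €41.50; balance after payment €2,293.50.
Month 2: interest €37.08; balance after payment €2,015.58.
Month 3: interest €32.59; balance after payment €1,733.16.
Month 4: interest €28.02; balance after payment €1,446.18.
Month 5: interest €23.38; balance after payment €1,154.56.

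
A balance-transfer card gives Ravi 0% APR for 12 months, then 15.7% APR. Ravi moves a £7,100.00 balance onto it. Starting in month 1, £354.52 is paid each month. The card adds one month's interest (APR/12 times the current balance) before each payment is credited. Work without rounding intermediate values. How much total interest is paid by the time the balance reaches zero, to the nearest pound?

Promo months 1–12 at r₀ = 0%/12 = 0; months 13+ at r₁ = 15.7%/12 = 0.0130833.
After month 12 (no interest yet): B = £7,100.00 − 12·£354.52 = £2,845.76.
Then at r₁ with £354.52/mo: n₂ = −ln(1 − r₁·B/P)/ln(1+r₁) ≈ 8.54 → 9 more payments.
Total paid = 20·£354.52 + £190.59 = £7,280.99; interest = £7,280.99 − £7,100.00 = £180.99.

£181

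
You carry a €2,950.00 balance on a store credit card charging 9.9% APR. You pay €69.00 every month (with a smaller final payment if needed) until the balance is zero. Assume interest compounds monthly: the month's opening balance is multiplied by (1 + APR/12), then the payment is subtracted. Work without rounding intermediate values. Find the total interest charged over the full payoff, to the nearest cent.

Monthly rate r = 9.9%/12 = 0.825% = 0.00825.
Payoff takes n = ⌈−ln(1 − rB₀/P)/ln(1+r)⌉ = ⌈52.941⌉ = 53 payments; the last is €64.95.
Total paid = 52·€69.00 + €64.95 = €3,652.95.
Total interest = total paid − principal = €3,652.95 − €2,950.00 = €702.95.

€702.95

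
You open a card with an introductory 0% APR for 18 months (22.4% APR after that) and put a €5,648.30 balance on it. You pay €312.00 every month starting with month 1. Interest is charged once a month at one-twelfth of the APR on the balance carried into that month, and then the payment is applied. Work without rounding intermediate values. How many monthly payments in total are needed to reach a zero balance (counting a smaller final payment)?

Promo months 1–18 at r₀ = 0%/12 = 0; months 19+ at r₁ = 22.4%/12 = 0.0186667.
After month 18 (no interest yet): B = €5,648.30 − 18·€312.00 = €32.30.
Then at r₁ with €312.00/mo: n₂ = −ln(1 − r₁·B/P)/ln(1+r₁) ≈ 0.10 → 1 more payments.

19 payments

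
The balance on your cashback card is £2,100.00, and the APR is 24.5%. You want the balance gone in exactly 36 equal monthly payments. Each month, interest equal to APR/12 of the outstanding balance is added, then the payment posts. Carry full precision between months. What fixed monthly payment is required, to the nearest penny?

Monthly rate r = 24.5%/12 = 2.04167% = 0.0204167.
Level-payment amortization: P = B₀·r / (1 − (1+r)^(−n)) = 2100.00·0.0204167 / (1 − 1.02042^(−36)).
Denominator 1 − (1+r)^(−36) = 0.516931813.
P = 42.875 / 0.516931813 ≈ 82.94.

£82.94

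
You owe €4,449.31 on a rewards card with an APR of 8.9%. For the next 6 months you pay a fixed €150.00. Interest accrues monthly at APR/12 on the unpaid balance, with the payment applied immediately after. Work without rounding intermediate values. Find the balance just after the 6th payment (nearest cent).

€3,734.16

Monthly rate r = 8.9%/12 = 0.741667% = 0.00741667.
Each month: B ← B·(1+r) − €150.00.
Month 1: interest €33.00; balance after payment €4,332.31.
Month 2: interest €32.13; balance after payment €4,214.44.
Month 3: interest €31.26; balance after payment €4,095.70.
Month 4: interest €30.38; balance after payment €3,976.07.
Month 5: interest €29.49; balance after payment €3,855.56.
Month 6: interest €28.60; balance after payment €3,734.16.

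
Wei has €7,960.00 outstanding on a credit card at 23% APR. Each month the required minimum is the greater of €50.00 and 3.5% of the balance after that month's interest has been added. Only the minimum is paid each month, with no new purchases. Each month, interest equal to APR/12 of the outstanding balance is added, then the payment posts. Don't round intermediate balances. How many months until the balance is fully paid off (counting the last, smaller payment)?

145 months

Monthly rate r = 23%/12 = 1.91667% = 0.0191667.
While 3.5% of the post-interest balance exceeds €50.00, each month B ← (B·(1+r))·(1 − 0.035), i.e. B shrinks by the factor (1+r)·0.965 = 0.9835.
This holds for months 1–105. Entering month 106 the balance is €1,386.85; 3.5% of the post-interest balance is now below €50.00, so the flat €50.00 minimum applies from here.
From month 106 a fixed €50.00 at rate r clears €1,386.85 in 40 more payments. Total: 105 + 40 = 145 months.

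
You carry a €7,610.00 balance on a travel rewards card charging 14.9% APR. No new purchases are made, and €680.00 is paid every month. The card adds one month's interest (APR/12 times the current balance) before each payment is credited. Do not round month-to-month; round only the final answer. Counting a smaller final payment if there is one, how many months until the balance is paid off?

Monthly rate r = 14.9%/12 = 1.24167% = 0.0124167.
Recurrence: B ← B·(1+r) − €680.00.
Month 1: interest €94.49; balance after payment €7,024.49.
Month 2: interest €87.22; balance after payment €6,431.71.
Closed form: n = −ln(1 − rB₀/P)/ln(1+r) = −ln(0.86104)/ln(1.01242) ≈ 12.124, so the balance reaches zero during payment 13.

13 months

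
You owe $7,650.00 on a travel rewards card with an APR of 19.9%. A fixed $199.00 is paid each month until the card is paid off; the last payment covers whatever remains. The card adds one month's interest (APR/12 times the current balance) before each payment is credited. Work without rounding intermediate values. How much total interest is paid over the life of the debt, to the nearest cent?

Monthly rate r = 19.9%/12 = 1.65833% = 0.0165833.
Payoff takes n = ⌈−ln(1 − rB₀/P)/ln(1+r)⌉ = ⌈61.696⌉ = 62 payments; the last is $138.80.
Total paid = 61·$199.00 + $138.80 = $12,277.80.
Total interest = total paid − principal = $12,277.80 − $7,650.00 = $4,627.80.

$4,627.80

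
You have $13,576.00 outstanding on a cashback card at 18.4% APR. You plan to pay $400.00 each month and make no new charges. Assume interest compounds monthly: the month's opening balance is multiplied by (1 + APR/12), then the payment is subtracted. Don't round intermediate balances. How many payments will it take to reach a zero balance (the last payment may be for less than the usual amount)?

49 payments

Monthly rate r = 18.4%/12 = 1.53333% = 0.0153333.
Recurrence: B ← B·(1+r) − $400.00.
Month 1: interest $208.17; balance after payment $13,384.17.
Month 2: interest $205.22; balance after payment $13,189.39.
Closed form: n = −ln(1 − rB₀/P)/ln(1+r) = −ln(0.47959)/ln(1.01533) ≈ 48.290, so the balance reaches zero during payment 49.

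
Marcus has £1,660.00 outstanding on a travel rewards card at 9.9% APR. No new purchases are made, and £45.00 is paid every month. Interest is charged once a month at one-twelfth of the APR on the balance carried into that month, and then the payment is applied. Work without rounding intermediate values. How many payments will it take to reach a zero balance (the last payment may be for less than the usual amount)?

45 payments

Monthly rate r = 9.9%/12 = 0.825% = 0.00825.
Recurrence: B ← B·(1+r) − £45.00.
Month 1: interest £13.70; balance after payment £1,628.69.
Month 2: interest £13.44; balance after payment £1,597.13.
Closed form: n = −ln(1 − rB₀/P)/ln(1+r) = −ln(0.69567)/ln(1.00825) ≈ 44.167, so the balance reaches zero during payment 45.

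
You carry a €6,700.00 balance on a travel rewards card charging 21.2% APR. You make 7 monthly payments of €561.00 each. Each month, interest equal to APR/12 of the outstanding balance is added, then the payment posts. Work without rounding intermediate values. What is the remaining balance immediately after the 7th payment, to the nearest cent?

€3,432.43

Monthly rate r = 21.2%/12 = 1.76667% = 0.0176667.
Each month: B ← B·(1+r) − €561.00.
Month 1: interest €118.37; balance after payment €6,257.37.
Month 2: interest €110.55; balance after payment €5,806.91.
Month 3: interest €102.59; balance after payment €5,348.50.
Month 4: interest €94.49; balance after payment €4,881.99.
Month 5: interest €86.25; balance after payment €4,407.24.
Month 6: interest €77.86; balance after payment €3,924.10.
Month 7: interest €69.33; balance after payment €3,432.43.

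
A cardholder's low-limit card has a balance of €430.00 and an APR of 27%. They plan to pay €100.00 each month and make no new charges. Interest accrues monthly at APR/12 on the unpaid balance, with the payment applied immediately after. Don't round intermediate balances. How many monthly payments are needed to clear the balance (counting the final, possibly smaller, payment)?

Monthly rate r = 27%/12 = 2.25% = 0.0225.
Recurrence: B ← B·(1+r) − €100.00.
Month 1: interest €9.67; balance after payment €339.68.
Month 2: interest €7.64; balance after payment €247.32.
Month 3: interest €5.56; balance after payment €152.88.
Month 4: interest €3.44; balance after payment €56.32.
Month 5: interest €1.27; balance after payment €0.00.

5 months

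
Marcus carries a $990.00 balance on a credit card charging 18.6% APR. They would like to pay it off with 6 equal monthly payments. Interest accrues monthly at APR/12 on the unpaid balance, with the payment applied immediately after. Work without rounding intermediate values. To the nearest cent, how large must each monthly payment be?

$174.07

Monthly rate r = 18.6%/12 = 1.55% = 0.0155.
Level-payment amortization: P = B₀·r / (1 − (1+r)^(−n)) = 990.00·0.0155 / (1 − 1.0155^(−6)).
Denominator 1 − (1+r)^(−6) = 0.0881562335.
P = 15.345 / 0.0881562335 ≈ 174.07.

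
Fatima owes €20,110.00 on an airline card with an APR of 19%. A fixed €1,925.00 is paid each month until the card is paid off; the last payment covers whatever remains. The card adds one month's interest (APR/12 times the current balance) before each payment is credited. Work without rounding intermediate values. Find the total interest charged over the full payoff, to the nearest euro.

€2,050

Monthly rate r = 19%/12 = 1.58333% = 0.0158333.
Payoff takes n = ⌈−ln(1 − rB₀/P)/ln(1+r)⌉ = ⌈11.510⌉ = 12 payments; the last is €985.17.
Total paid = 11·€1,925.00 + €985.17 = €22,160.17.
Total interest = total paid − principal = €22,160.17 − €20,110.00 = €2,050.17.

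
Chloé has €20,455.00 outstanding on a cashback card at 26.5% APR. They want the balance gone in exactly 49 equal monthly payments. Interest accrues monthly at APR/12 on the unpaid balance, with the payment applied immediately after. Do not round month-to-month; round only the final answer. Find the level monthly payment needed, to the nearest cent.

Monthly rate r = 26.5%/12 = 2.20833% = 0.0220833.
Level-payment amortization: P = B₀·r / (1 − (1+r)^(−n)) = 20455.00·0.0220833 / (1 − 1.02208^(−49)).
Denominator 1 − (1+r)^(−49) = 0.657097239.
P = 451.715 / 0.657097239 ≈ 687.44.

€687.44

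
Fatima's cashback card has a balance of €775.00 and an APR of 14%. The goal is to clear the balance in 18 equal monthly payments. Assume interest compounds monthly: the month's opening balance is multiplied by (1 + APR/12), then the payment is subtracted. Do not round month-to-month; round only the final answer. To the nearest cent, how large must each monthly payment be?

Monthly rate r = 14%/12 = 1.16667% = 0.0116667.
Level-payment amortization: P = B₀·r / (1 − (1+r)^(−n)) = 775.00·0.0116667 / (1 − 1.01167^(−18)).
Denominator 1 − (1+r)^(−18) = 0.188429845.
P = 9.04167 / 0.188429845 ≈ 47.98.

€47.98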